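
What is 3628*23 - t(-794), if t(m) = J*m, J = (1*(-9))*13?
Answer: -9454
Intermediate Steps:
J = -117 (J = -9*13 = -117)
t(m) = -117*m
3628*23 - t(-794) = 3628*23 - (-117)*(-794) = 83444 - 1*92898 = 83444 - 92898 = -9454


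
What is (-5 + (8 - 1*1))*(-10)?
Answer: -20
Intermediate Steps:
(-5 + (8 - 1*1))*(-10) = (-5 + (8 - 1))*(-10) = (-5 + 7)*(-10) = 2*(-10) = -20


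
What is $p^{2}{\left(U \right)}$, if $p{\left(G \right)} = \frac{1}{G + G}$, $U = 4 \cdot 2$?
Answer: $\frac{1}{256} \approx 0.0039063$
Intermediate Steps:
$U = 8$
$p{\left(G \right)} = \frac{1}{2 G}$
$p^{2}{\left(U \right)} = \left(\frac{1}{2 \cdot 8}\right)^{2} = \left(\frac{1}{2} \cdot \frac{1}{8}\right)^{2} = \left(\frac{1}{16}\right)^{2} = \frac{1}{256}$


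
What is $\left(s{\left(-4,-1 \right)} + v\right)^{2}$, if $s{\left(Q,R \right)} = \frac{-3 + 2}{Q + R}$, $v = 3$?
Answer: $\frac{256}{25} \approx 10.24$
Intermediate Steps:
$s{\left(Q,R \right)} = - \frac{1}{Q + R}$
$\left(s{\left(-4,-1 \right)} + v\right)^{2} = \left(- \frac{1}{-4 - 1} + 3\right)^{2} = \left(- \frac{1}{-5} + 3\right)^{2} = \left(\left(-1\right) \left(- \frac{1}{5}\right) + 3\right)^{2} = \left(\frac{1}{5} + 3\right)^{2} = \left(\frac{16}{5}\right)^{2} = \frac{256}{25}$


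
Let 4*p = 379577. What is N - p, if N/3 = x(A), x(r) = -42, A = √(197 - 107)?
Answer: -380081/4 ≈ -95020.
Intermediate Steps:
p = 379577/4 (p = (¼)*379577 = 379577/4 ≈ 94894.)
A = 3*√10 (A = √90 = 3*√10 ≈ 9.4868)
N = -126 (N = 3*(-42) = -126)
N - p = -126 - 1*379577/4 = -126 - 379577/4 = -380081/4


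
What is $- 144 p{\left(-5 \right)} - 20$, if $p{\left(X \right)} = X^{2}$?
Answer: $-3620$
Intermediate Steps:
$- 144 p{\left(-5 \right)} - 20 = - 144 \left(-5\right)^{2} - 20 = \left(-144\right) 25 - 20 = -3600 - 20 = -3620$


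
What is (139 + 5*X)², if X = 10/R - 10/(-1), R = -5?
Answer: 32041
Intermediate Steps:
X = 8 (X = 10/(-5) - 10/(-1) = 10*(-⅕) - 10*(-1) = -2 + 10 = 8)
(139 + 5*X)² = (139 + 5*8)² = (139 + 40)² = 179² = 32041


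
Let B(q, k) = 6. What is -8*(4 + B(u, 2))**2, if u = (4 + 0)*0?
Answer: -800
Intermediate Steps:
u = 0 (u = 4*0 = 0)
-8*(4 + B(u, 2))**2 = -8*(4 + 6)**2 = -8*10**2 = -8*100 = -800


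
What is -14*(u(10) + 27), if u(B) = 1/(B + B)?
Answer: -3787/10 ≈ -378.70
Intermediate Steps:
u(B) = 1/(2*B)
-14*(u(10) + 27) = -14*((½)/10 + 27) = -14*((½)*(⅒) + 27) = -14*(1/20 + 27) = -14*541/20 = -3787/10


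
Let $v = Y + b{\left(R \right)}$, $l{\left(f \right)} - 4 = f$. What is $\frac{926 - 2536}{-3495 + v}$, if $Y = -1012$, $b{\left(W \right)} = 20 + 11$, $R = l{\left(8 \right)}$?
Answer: $\frac{805}{2238} \approx 0.3597$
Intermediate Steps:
$l{\left(f \right)} = 4 + f$
$R = 12$ ($R = 4 + 8 = 12$)
$b{\left(W \right)} = 31$
$v = -981$ ($v = -1012 + 31 = -981$)
$\frac{926 - 2536}{-3495 + v} = \frac{926 - 2536}{-3495 - 981} = - \frac{1610}{-4476} = \left(-1610\right) \left(- \frac{1}{4476}\right) = \frac{805}{2238}$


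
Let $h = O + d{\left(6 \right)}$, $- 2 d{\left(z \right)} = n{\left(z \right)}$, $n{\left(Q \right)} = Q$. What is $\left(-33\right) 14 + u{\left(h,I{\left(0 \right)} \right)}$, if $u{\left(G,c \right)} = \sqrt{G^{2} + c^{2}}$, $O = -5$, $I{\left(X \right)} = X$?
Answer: $-454$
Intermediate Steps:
$d{\left(z \right)} = - \frac{z}{2}$
$h = -8$ ($h = -5 - 3 = -8$)
$\left(-33\right) 14 + u{\left(h,I{\left(0 \right)} \right)} = \left(-33\right) 14 + \sqrt{\left(-8\right)^{2} + 0^{2}} = -462 + \sqrt{64 + 0} = -462 + \sqrt{64} = -462 + 8 = -454$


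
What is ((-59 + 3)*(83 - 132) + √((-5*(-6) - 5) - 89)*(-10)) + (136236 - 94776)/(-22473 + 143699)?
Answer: 166342802/60613 - 80*I ≈ 2744.3 - 80.0*I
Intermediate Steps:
((-59 + 3)*(83 - 132) + √((-5*(-6) - 5) - 89)*(-10)) + (136236 - 94776)/(-22473 + 143699) = (-56*(-49) + √((30 - 5) - 89)*(-10)) + 41460/121226 = (2744 + √(25 - 89)*(-10)) + 41460*(1/121226) = (2744 + √(-64)*(-10)) + 20730/60613 = (2744 + (8*I)*(-10)) + 20730/60613 = (2744 - 80*I) + 20730/60613 = 166342802/60613 - 80*I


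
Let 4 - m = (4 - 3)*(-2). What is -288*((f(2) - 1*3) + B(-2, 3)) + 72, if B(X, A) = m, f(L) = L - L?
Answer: -792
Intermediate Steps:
f(L) = 0
m = 6 (m = 4 - (4 - 3)*(-2) = 4 - (-2) = 4 - 1*(-2) = 4 + 2 = 6)
B(X, A) = 6
-288*((f(2) - 1*3) + B(-2, 3)) + 72 = -288*((0 - 1*3) + 6) + 72 = -288*((0 - 3) + 6) + 72 = -288*(-3 + 6) + 72 = -288*3 + 72 = -72*12 + 72 = -864 + 72 = -792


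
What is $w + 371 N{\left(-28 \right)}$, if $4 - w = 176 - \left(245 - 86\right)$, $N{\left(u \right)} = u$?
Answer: $-10401$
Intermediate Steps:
$w = -13$ ($w = 4 - \left(176 - \left(245 - 86\right)\right) = 4 - \left(176 - 159\right) = 4 - 17 = -13$)
$w + 371 N{\left(-28 \right)} = -13 + 371 \left(-28\right) = -13 - 10388 = -10401$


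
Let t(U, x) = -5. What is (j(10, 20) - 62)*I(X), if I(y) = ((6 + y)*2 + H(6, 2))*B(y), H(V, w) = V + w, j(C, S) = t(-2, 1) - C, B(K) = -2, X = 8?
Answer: 5544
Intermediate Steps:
j(C, S) = -5 - C
I(y) = -40 - 4*y (I(y) = ((6 + y)*2 + (6 + 2))*(-2) = ((12 + 2*y) + 8)*(-2) = (20 + 2*y)*(-2) = -40 - 4*y)
(j(10, 20) - 62)*I(X) = ((-5 - 1*10) - 62)*(-40 - 4*8) = ((-5 - 10) - 62)*(-40 - 32) = (-15 - 62)*(-72) = -77*(-72) = 5544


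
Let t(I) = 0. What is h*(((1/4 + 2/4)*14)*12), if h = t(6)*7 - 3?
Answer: -378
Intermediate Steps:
h = -3 (h = 0*7 - 3 = 0 - 3 = -3)
h*(((1/4 + 2/4)*14)*12) = -3*(1/4 + 2/4)*14*12 = -3*(1*(¼) + 2*(¼))*14*12 = -3*(¼ + ½)*14*12 = -3*(¾)*14*12 = -63*12/2 = -3*126 = -378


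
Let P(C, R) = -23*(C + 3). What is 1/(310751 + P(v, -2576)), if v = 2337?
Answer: 1/256931 ≈ 3.8921e-6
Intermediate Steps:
P(C, R) = -69 - 23*C (P(C, R) = -23*(3 + C) = -69 - 23*C)
1/(310751 + P(v, -2576)) = 1/(310751 + (-69 - 23*2337)) = 1/(310751 + (-69 - 53751)) = 1/(310751 - 53820) = 1/256931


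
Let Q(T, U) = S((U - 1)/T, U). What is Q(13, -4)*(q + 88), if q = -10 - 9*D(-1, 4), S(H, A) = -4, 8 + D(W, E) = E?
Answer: -456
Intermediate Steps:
D(W, E) = -8 + E
Q(T, U) = -4
q = 26 (q = -10 - 9*(-8 + 4) = -10 - 9*(-4) = -10 + 36 = 26)
Q(13, -4)*(q + 88) = -4*(26 + 88) = -4*114 = -456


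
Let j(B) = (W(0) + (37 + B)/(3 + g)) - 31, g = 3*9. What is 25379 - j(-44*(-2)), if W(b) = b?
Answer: 152435/6 ≈ 25406.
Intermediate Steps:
g = 27
j(B) = -893/30 + B/30 (j(B) = (0 + (37 + B)/(3 + 27)) - 31 = (0 + (37 + B)/30) - 31 = (0 + (37 + B)*(1/30)) - 31 = (0 + (37/30 + B/30)) - 31 = (37/30 + B/30) - 31 = -893/30 + B/30)
25379 - j(-44*(-2)) = 25379 - (-893/30 + (-44*(-2))/30) = 25379 - (-893/30 + (1/30)*88) = 25379 - (-893/30 + 44/15) = 25379 - 1*(-161/6) = 25379 + 161/6 = 152435/6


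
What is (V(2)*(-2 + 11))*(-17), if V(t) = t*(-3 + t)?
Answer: 306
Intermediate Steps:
(V(2)*(-2 + 11))*(-17) = ((2*(-3 + 2))*(-2 + 11))*(-17) = ((2*(-1))*9)*(-17) = -2*9*(-17) = -18*(-17) = 306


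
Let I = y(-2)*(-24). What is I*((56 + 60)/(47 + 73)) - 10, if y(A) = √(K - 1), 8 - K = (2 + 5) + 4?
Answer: -10 - 232*I/5 ≈ -10.0 - 46.4*I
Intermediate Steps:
K = -3 (K = 8 - ((2 + 5) + 4) = 8 - (7 + 4) = 8 - 1*11 = 8 - 11 = -3)
y(A) = 2*I (y(A) = √(-3 - 1) = √(-4) = 2*I)
I = -48*I (I = (2*I)*(-24) = -48*I ≈ -48.0*I)
I*((56 + 60)/(47 + 73)) - 10 = (-48*I)*((56 + 60)/(47 + 73)) - 10 = (-48*I)*(116/120) - 10 = (-48*I)*(116*(1/120)) - 10 = -48*I*(29/30) - 10 = -232*I/5 - 10 = -10 - 232*I/5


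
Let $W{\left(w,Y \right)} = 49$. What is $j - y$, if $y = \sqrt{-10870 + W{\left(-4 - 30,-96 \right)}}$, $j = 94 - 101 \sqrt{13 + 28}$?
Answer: $94 - 101 \sqrt{41} - i \sqrt{10821} \approx -552.72 - 104.02 i$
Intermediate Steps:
$j = 94 - 101 \sqrt{41} \approx -552.72$
$y = i \sqrt{10821}$ ($y = \sqrt{-10870 + 49} = \sqrt{-10821} = i \sqrt{10821} \approx 104.02 i$)
$j - y = \left(94 - 101 \sqrt{41}\right) - i \sqrt{10821} = 94 - 101 \sqrt{41} - i \sqrt{10821}$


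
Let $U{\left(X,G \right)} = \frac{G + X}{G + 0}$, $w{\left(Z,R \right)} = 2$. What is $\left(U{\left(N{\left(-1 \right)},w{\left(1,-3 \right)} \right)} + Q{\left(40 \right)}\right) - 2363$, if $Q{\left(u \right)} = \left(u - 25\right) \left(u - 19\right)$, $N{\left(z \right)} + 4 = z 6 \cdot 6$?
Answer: $-2067$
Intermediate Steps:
$N{\left(z \right)} = -4 + 36 z$ ($N{\left(z \right)} = -4 + z 6 \cdot 6 = -4 + 6 z 6 = -4 + 36 z$)
$U{\left(X,G \right)} = \frac{G + X}{G}$
$Q{\left(u \right)} = \left(-25 + u\right) \left(-19 + u\right)$
$\left(U{\left(N{\left(-1 \right)},w{\left(1,-3 \right)} \right)} + Q{\left(40 \right)}\right) - 2363 = \left(\frac{2 + \left(-4 + 36 \left(-1\right)\right)}{2} + \left(475 + 40^{2} - 1760\right)\right) - 2363 = \left(\frac{2 - 40}{2} + \left(475 + 1600 - 1760\right)\right) - 2363 = \left(\frac{2 - 40}{2} + 315\right) - 2363 = \left(\frac{1}{2} \left(-38\right) + 315\right) - 2363 = \left(-19 + 315\right) - 2363 = 296 - 2363 = -2067$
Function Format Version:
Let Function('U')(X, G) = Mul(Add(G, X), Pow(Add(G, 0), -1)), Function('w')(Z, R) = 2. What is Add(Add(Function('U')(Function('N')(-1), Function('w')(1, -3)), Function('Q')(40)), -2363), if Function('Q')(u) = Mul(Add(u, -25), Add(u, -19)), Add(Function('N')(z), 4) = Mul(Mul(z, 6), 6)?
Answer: -2067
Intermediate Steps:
Function('N')(z) = Add(-4, Mul(36, z)) (Function('N')(z) = Add(-4, Mul(Mul(z, 6), 6)) = Add(-4, Mul(Mul(6, z), 6)) = Add(-4, Mul(36, z)))
Function('U')(X, G) = Mul(Pow(G, -1), Add(G, X)) (Function('U')(X, G) = Mul(Add(G, X), Pow(G, -1)) = Mul(Pow(G, -1), Add(G, X)))
Function('Q')(u) = Mul(Add(-25, u), Add(-19, u))
Add(Add(Function('U')(Function('N')(-1), Function('w')(1, -3)), Function('Q')(40)), -2363) = Add(Add(Mul(Pow(2, -1), Add(2, Add(-4, Mul(36, -1)))), Add(475, Pow(40, 2), Mul(-44, 40))), -2363) = Add(Add(Mul(Rational(1, 2), Add(2, Add(-4, -36))), Add(475, 1600, -1760)), -2363) = Add(Add(Mul(Rational(1, 2), Add(2, -40)), 315), -2363) = Add(Add(Mul(Rational(1, 2), -38), 315), -2363) = Add(Add(-19, 315), -2363) = Add(296, -2363) = -2067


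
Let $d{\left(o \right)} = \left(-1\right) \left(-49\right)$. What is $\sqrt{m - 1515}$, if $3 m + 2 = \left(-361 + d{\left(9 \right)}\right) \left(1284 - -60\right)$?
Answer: $\frac{5 i \sqrt{50865}}{3} \approx 375.89 i$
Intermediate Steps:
$d{\left(o \right)} = 49$
$m = - \frac{419330}{3}$ ($m = - \frac{2}{3} + \frac{\left(-361 + 49\right) \left(1284 - -60\right)}{3} = - \frac{2}{3} + \frac{\left(-312\right) \left(1284 + 60\right)}{3} = - \frac{2}{3} + \frac{\left(-312\right) 1344}{3} = - \frac{2}{3} + \frac{1}{3} \left(-419328\right) = - \frac{2}{3} - 139776 = - \frac{419330}{3} \approx -1.3978 \cdot 10^{5}$)
$\sqrt{m - 1515} = \sqrt{- \frac{419330}{3} - 1515} = \sqrt{- \frac{423875}{3}} = \frac{5 i \sqrt{50865}}{3}$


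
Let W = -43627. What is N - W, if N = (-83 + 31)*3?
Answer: 43471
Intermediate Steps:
N = -156 (N = -52*3 = -156)
N - W = -156 - 1*(-43627) = -156 + 43627 = 43471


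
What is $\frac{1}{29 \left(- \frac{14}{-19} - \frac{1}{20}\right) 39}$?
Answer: $\frac{380}{295191} \approx 0.0012873$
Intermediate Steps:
$\frac{1}{29 \left(- \frac{14}{-19} - \frac{1}{20}\right) 39} = \frac{1}{29 \left(\left(-14\right) \left(- \frac{1}{19}\right) - \frac{1}{20}\right) 39} = \frac{1}{29 \left(\frac{14}{19} - \frac{1}{20}\right) 39} = \frac{1}{29 \cdot \frac{261}{380} \cdot 39} = \frac{1}{\frac{7569}{380} \cdot 39} = \frac{1}{\frac{295191}{380}} = \frac{380}{295191}$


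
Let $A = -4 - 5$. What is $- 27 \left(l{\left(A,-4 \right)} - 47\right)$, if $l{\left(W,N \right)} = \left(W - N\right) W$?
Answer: $54$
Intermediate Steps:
$A = -9$ ($A = -4 - 5 = -9$)
$l{\left(W,N \right)} = W \left(W - N\right)$
$- 27 \left(l{\left(A,-4 \right)} - 47\right) = - 27 \left(- 9 \left(-9 - -4\right) - 47\right) = - 27 \left(- 9 \left(-9 + 4\right) - 47\right) = - 27 \left(\left(-9\right) \left(-5\right) - 47\right) = - 27 \left(45 - 47\right) = \left(-27\right) \left(-2\right) = 54$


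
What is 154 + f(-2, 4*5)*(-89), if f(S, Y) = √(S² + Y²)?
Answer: 154 - 178*√101 ≈ -1634.9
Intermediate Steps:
154 + f(-2, 4*5)*(-89) = 154 + √((-2)² + (4*5)²)*(-89) = 154 + √(4 + 20²)*(-89) = 154 + √(4 + 400)*(-89) = 154 + √404*(-89) = 154 + (2*√101)*(-89) = 154 - 178*√101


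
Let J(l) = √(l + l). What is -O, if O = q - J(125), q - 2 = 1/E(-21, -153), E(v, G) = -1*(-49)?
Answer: -99/49 + 5*√10 ≈ 13.791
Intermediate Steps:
E(v, G) = 49
J(l) = √2*√l (J(l) = √(2*l) = √2*√l)
q = 99/49 (q = 2 + 1/49 = 99/49 ≈ 2.0204)
O = 99/49 - 5*√10 (O = 99/49 - √2*√125 = 99/49 - √2*5*√5 = 99/49 - 5*√10 ≈ -13.791)
-O = -(99/49 - 5*√10) = -99/49 + 5*√10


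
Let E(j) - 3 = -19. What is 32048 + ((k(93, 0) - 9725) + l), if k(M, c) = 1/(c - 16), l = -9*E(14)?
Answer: 359471/16 ≈ 22467.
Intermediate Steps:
E(j) = -16 (E(j) = 3 - 19 = -16)
l = 144 (l = -9*(-16) = 144)
k(M, c) = 1/(-16 + c)
32048 + ((k(93, 0) - 9725) + l) = 32048 + ((1/(-16 + 0) - 9725) + 144) = 32048 + ((1/(-16) - 9725) + 144) = 32048 + ((-1/16 - 9725) + 144) = 32048 + (-155601/16 + 144) = 32048 - 153297/16 = 359471/16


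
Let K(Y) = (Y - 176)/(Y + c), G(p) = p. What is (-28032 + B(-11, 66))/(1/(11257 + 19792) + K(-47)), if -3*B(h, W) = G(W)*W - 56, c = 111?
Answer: 175654873856/20771589 ≈ 8456.5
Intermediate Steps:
B(h, W) = 56/3 - W²/3 (B(h, W) = -(W*W - 56)/3 = -(W² - 56)/3 = -(-56 + W²)/3 = 56/3 - W²/3)
K(Y) = (-176 + Y)/(111 + Y) (K(Y) = (Y - 176)/(Y + 111) = (-176 + Y)/(111 + Y))
(-28032 + B(-11, 66))/(1/(11257 + 19792) + K(-47)) = (-28032 + (56/3 - ⅓*66²))/(1/(11257 + 19792) + (-176 - 47)/(111 - 47)) = (-28032 + (56/3 - ⅓*4356))/(1/31049 - 223/64) = (-28032 + (56/3 - 1452))/(1/31049 + (1/64)*(-223)) = (-28032 - 4300/3)/(1/31049 - 223/64) = -88396/(3*(-6923863/1987136)) = -88396/3*(-1987136/6923863) = 175654873856/20771589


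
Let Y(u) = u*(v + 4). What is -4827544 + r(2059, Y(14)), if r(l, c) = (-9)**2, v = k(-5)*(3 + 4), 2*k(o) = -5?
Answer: -4827463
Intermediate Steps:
k(o) = -5/2 (k(o) = (1/2)*(-5) = -5/2)
v = -35/2 (v = -5*(3 + 4)/2 = -5/2*7 = -35/2 ≈ -17.500)
Y(u) = -27*u/2 (Y(u) = u*(-35/2 + 4) = u*(-27/2) = -27*u/2)
r(l, c) = 81
-4827544 + r(2059, Y(14)) = -4827544 + 81 = -4827463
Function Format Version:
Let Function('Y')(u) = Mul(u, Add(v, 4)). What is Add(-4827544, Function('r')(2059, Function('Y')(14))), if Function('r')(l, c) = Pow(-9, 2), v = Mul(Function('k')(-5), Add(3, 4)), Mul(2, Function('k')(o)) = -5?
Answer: -4827463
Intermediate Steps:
Function('k')(o) = Rational(-5, 2) (Function('k')(o) = Mul(Rational(1, 2), -5) = Rational(-5, 2))
v = Rational(-35, 2) (v = Mul(Rational(-5, 2), Add(3, 4)) = Mul(Rational(-5, 2), 7) = Rational(-35, 2) ≈ -17.500)
Function('Y')(u) = Mul(Rational(-27, 2), u) (Function('Y')(u) = Mul(u, Add(Rational(-35, 2), 4)) = Mul(u, Rational(-27, 2)) = Mul(Rational(-27, 2), u))
Function('r')(l, c) = 81
Add(-4827544, Function('r')(2059, Function('Y')(14))) = Add(-4827544, 81) = -4827463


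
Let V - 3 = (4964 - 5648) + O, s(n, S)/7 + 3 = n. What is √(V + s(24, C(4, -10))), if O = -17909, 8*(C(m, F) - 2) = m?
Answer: I*√18443 ≈ 135.8*I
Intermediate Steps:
C(m, F) = 2 + m/8
s(n, S) = -21 + 7*n
V = -18590 (V = 3 + ((4964 - 5648) - 17909) = 3 + (-684 - 17909) = 3 - 18593 = -18590)
√(V + s(24, C(4, -10))) = √(-18590 + (-21 + 7*24)) = √(-18590 + (-21 + 168)) = √(-18590 + 147) = √(-18443) = I*√18443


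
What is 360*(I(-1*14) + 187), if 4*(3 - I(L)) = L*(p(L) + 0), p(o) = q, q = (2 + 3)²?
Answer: 99900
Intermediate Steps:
q = 25 (q = 5² = 25)
p(o) = 25
I(L) = 3 - 25*L/4 (I(L) = 3 - L*(25 + 0)/4 = 3 - L*25/4 = 3 - 25*L/4)
360*(I(-1*14) + 187) = 360*((3 - (-25)*14/4) + 187) = 360*((3 - 25/4*(-14)) + 187) = 360*((3 + 175/2) + 187) = 360*(181/2 + 187) = 360*(555/2) = 99900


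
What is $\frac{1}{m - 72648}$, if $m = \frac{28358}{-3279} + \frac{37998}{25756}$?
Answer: $- \frac{42226962}{3068007231979} \approx -1.3764 \cdot 10^{-5}$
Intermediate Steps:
$m = - \frac{302896603}{42226962}$ ($m = 28358 \left(- \frac{1}{3279}\right) + 37998 \cdot \frac{1}{25756} = - \frac{28358}{3279} + \frac{18999}{12878} = - \frac{302896603}{42226962} \approx -7.1731$)
$\frac{1}{m - 72648} = \frac{1}{- \frac{302896603}{42226962} - 72648} = \frac{1}{- \frac{3068007231979}{42226962}} = - \frac{42226962}{3068007231979}$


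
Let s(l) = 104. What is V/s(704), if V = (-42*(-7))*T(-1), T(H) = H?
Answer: -147/52 ≈ -2.8269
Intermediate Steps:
V = -294 (V = -42*(-7)*(-1) = 294*(-1) = -294)
V/s(704) = -294/104 = -294*1/104 = -147/52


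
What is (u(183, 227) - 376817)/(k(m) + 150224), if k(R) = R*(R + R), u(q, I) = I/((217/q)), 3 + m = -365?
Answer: -20431937/22843156 ≈ -0.89444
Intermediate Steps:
m = -368 (m = -3 - 365 = -368)
u(q, I) = I*q/217 (u(q, I) = I*(q/217) = I*q/217)
k(R) = 2*R**2 (k(R) = R*(2*R) = 2*R**2)
(u(183, 227) - 376817)/(k(m) + 150224) = ((1/217)*227*183 - 376817)/(2*(-368)**2 + 150224) = (41541/217 - 376817)/(2*135424 + 150224) = -81727748/(217*(270848 + 150224)) = -81727748/217/421072 = -81727748/217*1/421072 = -20431937/22843156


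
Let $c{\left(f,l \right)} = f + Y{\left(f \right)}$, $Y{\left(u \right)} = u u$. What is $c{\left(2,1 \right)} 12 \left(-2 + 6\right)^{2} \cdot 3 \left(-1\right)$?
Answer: $-3456$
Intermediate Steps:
$Y{\left(u \right)} = u^{2}$
$c{\left(f,l \right)} = f + f^{2}$
$c{\left(2,1 \right)} 12 \left(-2 + 6\right)^{2} \cdot 3 \left(-1\right) = 2 \left(1 + 2\right) 12 \left(-2 + 6\right)^{2} \cdot 3 \left(-1\right) = 2 \cdot 3 \cdot 12 \cdot 4^{2} \cdot 3 \left(-1\right) = 6 \cdot 12 \cdot 16 \cdot 3 \left(-1\right) = 72 \cdot 48 \left(-1\right) = 72 \left(-48\right) = -3456$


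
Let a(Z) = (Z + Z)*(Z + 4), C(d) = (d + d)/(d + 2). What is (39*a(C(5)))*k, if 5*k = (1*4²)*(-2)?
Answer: -189696/49 ≈ -3871.3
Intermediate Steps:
k = -32/5 (k = ((1*4²)*(-2))/5 = ((1*16)*(-2))/5 = (16*(-2))/5 = (⅕)*(-32) = -32/5 ≈ -6.4000)
C(d) = 2*d/(2 + d) (C(d) = (2*d)/(2 + d) = 2*d/(2 + d))
a(Z) = 2*Z*(4 + Z) (a(Z) = (2*Z)*(4 + Z) = 2*Z*(4 + Z))
(39*a(C(5)))*k = (39*(2*(2*5/(2 + 5))*(4 + 2*5/(2 + 5))))*(-32/5) = (39*(2*(2*5/7)*(4 + 2*5/7)))*(-32/5) = (39*(2*(2*5*(⅐))*(4 + 2*5*(⅐))))*(-32/5) = (39*(2*(10/7)*(4 + 10/7)))*(-32/5) = (39*(2*(10/7)*(38/7)))*(-32/5) = (39*(760/49))*(-32/5) = (29640/49)*(-32/5) = -189696/49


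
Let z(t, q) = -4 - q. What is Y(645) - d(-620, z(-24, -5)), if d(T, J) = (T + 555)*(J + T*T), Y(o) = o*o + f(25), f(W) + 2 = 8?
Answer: 25402096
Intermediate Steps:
f(W) = 6 (f(W) = -2 + 8 = 6)
Y(o) = 6 + o**2 (Y(o) = o*o + 6 = o**2 + 6 = 6 + o**2)
d(T, J) = (555 + T)*(J + T**2)
Y(645) - d(-620, z(-24, -5)) = (6 + 645**2) - ((-620)**3 + 555*(-4 - 1*(-5)) + 555*(-620)**2 + (-4 - 1*(-5))*(-620)) = (6 + 416025) - (-238328000 + 555*(-4 + 5) + 555*384400 + (-4 + 5)*(-620)) = 416031 - (-238328000 + 555*1 + 213342000 + 1*(-620)) = 416031 - (-238328000 + 555 + 213342000 - 620) = 416031 - 1*(-24986065) = 416031 + 24986065 = 25402096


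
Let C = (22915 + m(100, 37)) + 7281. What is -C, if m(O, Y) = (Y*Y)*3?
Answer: -34303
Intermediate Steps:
m(O, Y) = 3*Y**2 (m(O, Y) = Y**2*3 = 3*Y**2)
C = 34303 (C = (22915 + 3*37**2) + 7281 = (22915 + 3*1369) + 7281 = (22915 + 4107) + 7281 = 27022 + 7281 = 34303)
-C = -1*34303 = -34303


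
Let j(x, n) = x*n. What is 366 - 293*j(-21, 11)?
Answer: 68049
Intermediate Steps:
j(x, n) = n*x
366 - 293*j(-21, 11) = 366 - 3223*(-21) = 366 - 293*(-231) = 366 + 67683 = 68049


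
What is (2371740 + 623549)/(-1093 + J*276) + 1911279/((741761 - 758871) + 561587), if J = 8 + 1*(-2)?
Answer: 1631942018930/306540551 ≈ 5323.7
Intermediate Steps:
J = 6 (J = 8 - 2 = 6)
(2371740 + 623549)/(-1093 + J*276) + 1911279/((741761 - 758871) + 561587) = (2371740 + 623549)/(-1093 + 6*276) + 1911279/((741761 - 758871) + 561587) = 2995289/(-1093 + 1656) + 1911279/(-17110 + 561587) = 2995289/563 + 1911279/544477 = 1631942018930/306540551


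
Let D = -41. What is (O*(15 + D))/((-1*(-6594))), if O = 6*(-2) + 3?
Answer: 39/1099 ≈ 0.035487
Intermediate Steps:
O = -9 (O = -12 + 3 = -9)
(O*(15 + D))/((-1*(-6594))) = (-9*(15 - 41))/((-1*(-6594))) = -9*(-26)/6594 = 234*(1/6594) = 39/1099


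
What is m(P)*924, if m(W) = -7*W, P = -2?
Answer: 12936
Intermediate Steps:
m(P)*924 = -7*(-2)*924 = 14*924 = 12936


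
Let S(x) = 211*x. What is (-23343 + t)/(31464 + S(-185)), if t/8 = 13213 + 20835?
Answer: -249041/7571 ≈ -32.894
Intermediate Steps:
t = 272384 (t = 8*(13213 + 20835) = 8*34048 = 272384)
(-23343 + t)/(31464 + S(-185)) = (-23343 + 272384)/(31464 + 211*(-185)) = 249041/(31464 - 39035) = 249041/(-7571) = 249041*(-1/7571) = -249041/7571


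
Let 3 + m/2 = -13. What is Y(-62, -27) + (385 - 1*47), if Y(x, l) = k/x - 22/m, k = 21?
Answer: 167821/496 ≈ 338.35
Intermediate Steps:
m = -32 (m = -6 + 2*(-13) = -6 - 26 = -32)
Y(x, l) = 11/16 + 21/x (Y(x, l) = 21/x - 22/(-32) = 21/x - 22*(-1/32) = 21/x + 11/16 = 11/16 + 21/x)
Y(-62, -27) + (385 - 1*47) = (11/16 + 21/(-62)) + (385 - 1*47) = (11/16 + 21*(-1/62)) + (385 - 47) = (11/16 - 21/62) + 338 = 173/496 + 338 = 167821/496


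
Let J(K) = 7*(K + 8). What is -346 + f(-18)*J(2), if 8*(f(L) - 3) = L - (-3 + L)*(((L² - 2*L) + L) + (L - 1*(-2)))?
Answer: 59609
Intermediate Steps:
J(K) = 56 + 7*K (J(K) = 7*(8 + K) = 56 + 7*K)
f(L) = 3 + L/8 - (-3 + L)*(2 + L²)/8 (f(L) = 3 + (L - (-3 + L)*(((L² - 2*L) + L) + (L - 1*(-2))))/8 = 3 + (L - (-3 + L)*((L² - L) + (L + 2)))/8 = 3 + (L - (-3 + L)*((L² - L) + (2 + L)))/8 = 3 + (L - (-3 + L)*(2 + L²))/8 = 3 + (L/8 - (-3 + L)*(2 + L²)/8) = 3 + L/8 - (-3 + L)*(2 + L²)/8)
-346 + f(-18)*J(2) = -346 + (15/4 - ⅛*(-18) - ⅛*(-18)³ + (3/8)*(-18)²)*(56 + 7*2) = -346 + (15/4 + 9/4 - ⅛*(-5832) + (3/8)*324)*(56 + 14) = -346 + (15/4 + 9/4 + 729 + 243/2)*70 = -346 + (1713/2)*70 = -346 + 59955 = 59609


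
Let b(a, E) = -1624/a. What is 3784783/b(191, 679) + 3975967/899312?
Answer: -81262548745641/182560336 ≈ -4.4513e+5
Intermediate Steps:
3784783/b(191, 679) + 3975967/899312 = 3784783/((-1624/191)) + 3975967/899312 = 3784783/((-1624*1/191)) + 3975967*(1/899312) = 3784783/(-1624/191) + 3975967/899312 = 3784783*(-191/1624) + 3975967/899312 = -722893553/1624 + 3975967/899312 = -81262548745641/182560336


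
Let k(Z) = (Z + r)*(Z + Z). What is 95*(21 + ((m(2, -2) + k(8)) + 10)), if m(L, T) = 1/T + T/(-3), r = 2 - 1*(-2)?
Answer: 127205/6 ≈ 21201.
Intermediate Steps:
r = 4 (r = 2 + 2 = 4)
m(L, T) = 1/T - T/3 (m(L, T) = 1/T + T*(-1/3) = 1/T - T/3)
k(Z) = 2*Z*(4 + Z) (k(Z) = (Z + 4)*(Z + Z) = (4 + Z)*(2*Z) = 2*Z*(4 + Z))
95*(21 + ((m(2, -2) + k(8)) + 10)) = 95*(21 + (((1/(-2) - 1/3*(-2)) + 2*8*(4 + 8)) + 10)) = 95*(21 + (((-1/2 + 2/3) + 2*8*12) + 10)) = 95*(21 + ((1/6 + 192) + 10)) = 95*(21 + (1153/6 + 10)) = 95*(21 + 1213/6) = 95*(1339/6) = 127205/6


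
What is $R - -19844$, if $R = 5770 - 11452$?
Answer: $14162$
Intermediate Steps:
$R = -5682$ ($R = 5770 - 11452 = -5682$)
$R - -19844 = -5682 - -19844 = -5682 + 19844 = 14162$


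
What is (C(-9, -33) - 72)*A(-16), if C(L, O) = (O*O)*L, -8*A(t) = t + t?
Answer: -39492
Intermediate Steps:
A(t) = -t/4 (A(t) = -(t + t)/8 = -t/4)
C(L, O) = L*O² (C(L, O) = O²*L = L*O²)
(C(-9, -33) - 72)*A(-16) = (-9*(-33)² - 72)*(-¼*(-16)) = (-9*1089 - 72)*4 = (-9801 - 72)*4 = -9873*4 = -39492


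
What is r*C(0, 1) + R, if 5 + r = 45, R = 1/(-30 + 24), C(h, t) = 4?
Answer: 959/6 ≈ 159.83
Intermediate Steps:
R = -1/6 (R = 1/(-6) = -1/6 ≈ -0.16667)
r = 40 (r = -5 + 45 = 40)
r*C(0, 1) + R = 40*4 - 1/6 = 160 - 1/6 = 959/6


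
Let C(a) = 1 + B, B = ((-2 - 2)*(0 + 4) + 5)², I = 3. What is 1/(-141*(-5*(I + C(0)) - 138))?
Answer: 1/107583 ≈ 9.2952e-6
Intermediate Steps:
B = 121 (B = (-4*4 + 5)² = (-16 + 5)² = (-11)² = 121)
C(a) = 122 (C(a) = 1 + 121 = 122)
1/(-141*(-5*(I + C(0)) - 138)) = 1/(-141*(-5*(3 + 122) - 138)) = 1/(-141*(-5*125 - 138)) = 1/(-141*(-625 - 138)) = 1/(-141*(-763)) = 1/107583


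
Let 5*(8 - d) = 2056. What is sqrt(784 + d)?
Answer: 4*sqrt(595)/5 ≈ 19.514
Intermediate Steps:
d = -2016/5 (d = 8 - 1/5*2056 = 8 - 2056/5 = -2016/5 ≈ -403.20)
sqrt(784 + d) = sqrt(784 - 2016/5) = sqrt(1904/5) = 4*sqrt(595)/5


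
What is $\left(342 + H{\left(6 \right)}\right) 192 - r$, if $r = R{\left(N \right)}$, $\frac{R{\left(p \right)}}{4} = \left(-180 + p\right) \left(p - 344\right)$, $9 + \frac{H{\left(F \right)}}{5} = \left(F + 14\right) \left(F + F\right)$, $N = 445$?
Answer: $180364$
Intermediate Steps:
$H{\left(F \right)} = -45 + 10 F \left(14 + F\right)$ ($H{\left(F \right)} = -45 + 5 \left(F + 14\right) \left(F + F\right) = -45 + 5 \left(14 + F\right) 2 F = -45 + 5 \cdot 2 F \left(14 + F\right) = -45 + 10 F \left(14 + F\right)$)
$R{\left(p \right)} = 4 \left(-344 + p\right) \left(-180 + p\right)$ ($R{\left(p \right)} = 4 \left(-180 + p\right) \left(p - 344\right) = 4 \left(-180 + p\right) \left(-344 + p\right) = 4 \left(-344 + p\right) \left(-180 + p\right)$)
$r = 107060$ ($r = 247680 - 932720 + 4 \cdot 445^{2} = 247680 - 932720 + 4 \cdot 198025 = 247680 - 932720 + 792100 = 107060$)
$\left(342 + H{\left(6 \right)}\right) 192 - r = \left(342 + \left(-45 + 10 \cdot 6^{2} + 140 \cdot 6\right)\right) 192 - 107060 = \left(342 + \left(-45 + 10 \cdot 36 + 840\right)\right) 192 - 107060 = \left(342 + \left(-45 + 360 + 840\right)\right) 192 - 107060 = \left(342 + 1155\right) 192 - 107060 = 1497 \cdot 192 - 107060 = 287424 - 107060 = 180364$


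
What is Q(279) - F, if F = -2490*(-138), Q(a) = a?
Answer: -343341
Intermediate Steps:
F = 343620
Q(279) - F = 279 - 1*343620 = 279 - 343620 = -343341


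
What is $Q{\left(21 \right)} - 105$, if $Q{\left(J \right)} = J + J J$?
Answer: $357$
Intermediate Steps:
$Q{\left(J \right)} = J + J^{2}$
$Q{\left(21 \right)} - 105 = 21 \left(1 + 21\right) - 105 = 21 \cdot 22 - 105 = 462 - 105 = 357$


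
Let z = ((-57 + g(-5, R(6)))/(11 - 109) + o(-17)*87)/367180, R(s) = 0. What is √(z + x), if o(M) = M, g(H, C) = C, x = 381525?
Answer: 3*√11201974852007346/514052 ≈ 617.68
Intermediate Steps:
z = -28977/7196728 (z = ((-57 + 0)/(11 - 109) - 17*87)/367180 = (-57/(-98) - 1479)*(1/367180) = (-57*(-1/98) - 1479)*(1/367180) = (57/98 - 1479)*(1/367180) = -144885/98*1/367180 = -28977/7196728 ≈ -0.0040264)
√(z + x) = √(-28977/7196728 + 381525) = √(2745731621223/7196728) = 3*√11201974852007346/514052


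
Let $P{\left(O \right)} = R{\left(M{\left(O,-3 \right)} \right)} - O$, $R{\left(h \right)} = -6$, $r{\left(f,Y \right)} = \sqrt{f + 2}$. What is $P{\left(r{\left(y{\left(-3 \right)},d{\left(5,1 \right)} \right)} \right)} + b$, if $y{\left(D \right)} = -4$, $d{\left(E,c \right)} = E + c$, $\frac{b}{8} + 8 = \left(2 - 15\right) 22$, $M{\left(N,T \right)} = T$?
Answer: $-2358 - i \sqrt{2} \approx -2358.0 - 1.4142 i$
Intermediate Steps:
$b = -2352$ ($b = -64 + 8 \left(2 - 15\right) 22 = -64 + 8 \left(\left(-13\right) 22\right) = -64 + 8 \left(-286\right) = -64 - 2288 = -2352$)
$r{\left(f,Y \right)} = \sqrt{2 + f}$
$P{\left(O \right)} = -6 - O$
$P{\left(r{\left(y{\left(-3 \right)},d{\left(5,1 \right)} \right)} \right)} + b = \left(-6 - \sqrt{2 - 4}\right) - 2352 = \left(-6 - \sqrt{-2}\right) - 2352 = \left(-6 - i \sqrt{2}\right) - 2352 = -2358 - i \sqrt{2}$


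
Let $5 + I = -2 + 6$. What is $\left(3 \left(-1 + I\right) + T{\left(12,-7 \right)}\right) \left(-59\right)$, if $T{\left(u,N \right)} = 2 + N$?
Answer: $649$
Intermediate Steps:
$I = -1$ ($I = -5 + \left(-2 + 6\right) = -5 + 4 = -1$)
$\left(3 \left(-1 + I\right) + T{\left(12,-7 \right)}\right) \left(-59\right) = \left(3 \left(-1 - 1\right) + \left(2 - 7\right)\right) \left(-59\right) = \left(3 \left(-2\right) - 5\right) \left(-59\right) = \left(-6 - 5\right) \left(-59\right) = \left(-11\right) \left(-59\right) = 649$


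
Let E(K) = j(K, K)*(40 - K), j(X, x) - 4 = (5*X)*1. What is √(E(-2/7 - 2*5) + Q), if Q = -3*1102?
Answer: I*√278858/7 ≈ 75.439*I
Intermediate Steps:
j(X, x) = 4 + 5*X (j(X, x) = 4 + (5*X)*1 = 4 + 5*X)
Q = -3306
E(K) = (4 + 5*K)*(40 - K)
√(E(-2/7 - 2*5) + Q) = √(-(-40 + (-2/7 - 2*5))*(4 + 5*(-2/7 - 2*5)) - 3306) = √(-(-40 + (-2*⅐ - 10))*(4 + 5*(-2*⅐ - 10)) - 3306) = √(-(-40 + (-2/7 - 10))*(4 + 5*(-2/7 - 10)) - 3306) = √(-(-40 - 72/7)*(4 + 5*(-72/7)) - 3306) = √(-1*(-352/7)*(4 - 360/7) - 3306) = √(-1*(-352/7)*(-332/7) - 3306) = √(-116864/49 - 3306) = √(-278858/49) = I*√278858/7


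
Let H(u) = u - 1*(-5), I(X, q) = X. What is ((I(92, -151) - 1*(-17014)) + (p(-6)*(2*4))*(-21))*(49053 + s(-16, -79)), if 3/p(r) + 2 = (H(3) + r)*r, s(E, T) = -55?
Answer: 839923716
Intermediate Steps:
H(u) = 5 + u (H(u) = u + 5 = 5 + u)
p(r) = 3/(-2 + r*(8 + r)) (p(r) = 3/(-2 + ((5 + 3) + r)*r) = 3/(-2 + (8 + r)*r) = 3/(-2 + r*(8 + r)))
((I(92, -151) - 1*(-17014)) + (p(-6)*(2*4))*(-21))*(49053 + s(-16, -79)) = ((92 - 1*(-17014)) + ((3/(-2 + (-6)**2 + 8*(-6)))*(2*4))*(-21))*(49053 - 55) = ((92 + 17014) + ((3/(-2 + 36 - 48))*8)*(-21))*48998 = (17106 + ((3/(-14))*8)*(-21))*48998 = (17106 + ((3*(-1/14))*8)*(-21))*48998 = (17106 - 3/14*8*(-21))*48998 = (17106 - 12/7*(-21))*48998 = (17106 + 36)*48998 = 17142*48998 = 839923716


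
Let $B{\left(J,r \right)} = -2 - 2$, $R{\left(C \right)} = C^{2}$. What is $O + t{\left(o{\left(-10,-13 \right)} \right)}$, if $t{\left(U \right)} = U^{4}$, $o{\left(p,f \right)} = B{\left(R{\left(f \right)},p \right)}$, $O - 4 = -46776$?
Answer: $-46516$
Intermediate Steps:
$O = -46772$ ($O = 4 - 46776 = -46772$)
$B{\left(J,r \right)} = -4$
$o{\left(p,f \right)} = -4$
$O + t{\left(o{\left(-10,-13 \right)} \right)} = -46772 + \left(-4\right)^{4} = -46772 + 256 = -46516$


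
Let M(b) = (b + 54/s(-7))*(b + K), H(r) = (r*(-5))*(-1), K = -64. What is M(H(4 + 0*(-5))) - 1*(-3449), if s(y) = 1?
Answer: 193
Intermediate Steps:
H(r) = 5*r (H(r) = -5*r*(-1) = 5*r)
M(b) = (-64 + b)*(54 + b) (M(b) = (b + 54/1)*(b - 64) = (b + 54*1)*(-64 + b) = (b + 54)*(-64 + b) = (54 + b)*(-64 + b) = (-64 + b)*(54 + b))
M(H(4 + 0*(-5))) - 1*(-3449) = (-3456 + (5*(4 + 0*(-5)))² - 50*(4 + 0*(-5))) - 1*(-3449) = (-3456 + (5*(4 + 0))² - 50*(4 + 0)) + 3449 = (-3456 + (5*4)² - 50*4) + 3449 = (-3456 + 20² - 10*20) + 3449 = (-3456 + 400 - 200) + 3449 = -3256 + 3449 = 193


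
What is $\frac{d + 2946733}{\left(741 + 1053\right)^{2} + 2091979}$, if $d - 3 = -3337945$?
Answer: $- \frac{391209}{5310415} \approx -0.073668$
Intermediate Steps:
$d = -3337942$ ($d = 3 - 3337945 = -3337942$)
$\frac{d + 2946733}{\left(741 + 1053\right)^{2} + 2091979} = \frac{-3337942 + 2946733}{\left(741 + 1053\right)^{2} + 2091979} = - \frac{391209}{1794^{2} + 2091979} = - \frac{391209}{3218436 + 2091979} = - \frac{391209}{5310415}$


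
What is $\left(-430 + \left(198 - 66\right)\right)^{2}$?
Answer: $88804$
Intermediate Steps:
$\left(-430 + \left(198 - 66\right)\right)^{2} = \left(-430 + 132\right)^{2} = \left(-298\right)^{2} = 88804$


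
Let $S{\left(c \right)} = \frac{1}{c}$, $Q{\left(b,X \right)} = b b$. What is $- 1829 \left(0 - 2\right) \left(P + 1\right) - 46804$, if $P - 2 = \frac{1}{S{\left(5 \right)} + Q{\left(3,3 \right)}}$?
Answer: $- \frac{814945}{23} \approx -35432.0$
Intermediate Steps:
$Q{\left(b,X \right)} = b^{2}$
$P = \frac{97}{46}$ ($P = 2 + \frac{1}{\frac{1}{5} + 3^{2}} = 2 + \frac{1}{\frac{1}{5} + 9} = 2 + \frac{1}{\frac{46}{5}} = 2 + \frac{5}{46} = \frac{97}{46} \approx 2.1087$)
$- 1829 \left(0 - 2\right) \left(P + 1\right) - 46804 = - 1829 \left(0 - 2\right) \left(\frac{97}{46} + 1\right) - 46804 = - 1829 \left(\left(-2\right) \frac{143}{46}\right) - 46804 = \left(-1829\right) \left(- \frac{143}{23}\right) - 46804 = \frac{261547}{23} - 46804 = - \frac{814945}{23}$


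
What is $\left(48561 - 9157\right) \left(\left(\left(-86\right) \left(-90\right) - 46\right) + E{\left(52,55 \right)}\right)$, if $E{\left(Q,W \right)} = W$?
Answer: $305341596$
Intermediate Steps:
$\left(48561 - 9157\right) \left(\left(\left(-86\right) \left(-90\right) - 46\right) + E{\left(52,55 \right)}\right) = \left(48561 - 9157\right) \left(\left(\left(-86\right) \left(-90\right) - 46\right) + 55\right) = 39404 \left(\left(7740 - 46\right) + 55\right) = 39404 \left(7694 + 55\right) = 39404 \cdot 7749 = 305341596$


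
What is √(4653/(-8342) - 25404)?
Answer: I*√1767876856782/8342 ≈ 159.39*I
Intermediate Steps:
√(4653/(-8342) - 25404) = √(4653*(-1/8342) - 25404) = √(-4653/8342 - 25404) = √(-211924821/8342) = I*√1767876856782/8342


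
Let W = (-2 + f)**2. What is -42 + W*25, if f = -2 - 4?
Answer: 1558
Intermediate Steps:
f = -6
W = 64 (W = (-2 - 6)**2 = (-8)**2 = 64)
-42 + W*25 = -42 + 64*25 = -42 + 1600 = 1558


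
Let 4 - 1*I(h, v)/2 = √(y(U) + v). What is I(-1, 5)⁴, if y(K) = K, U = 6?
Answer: 22928 - 6912*√11 ≈ 3.4894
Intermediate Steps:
I(h, v) = 8 - 2*√(6 + v)
I(-1, 5)⁴ = (8 - 2*√(6 + 5))⁴ = (8 - 2*√11)⁴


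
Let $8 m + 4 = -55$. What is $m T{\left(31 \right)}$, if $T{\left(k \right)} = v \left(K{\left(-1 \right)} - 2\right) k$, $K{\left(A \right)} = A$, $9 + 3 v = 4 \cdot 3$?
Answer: $\frac{5487}{8} \approx 685.88$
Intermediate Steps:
$v = 1$ ($v = -3 + \frac{4 \cdot 3}{3} = -3 + \frac{1}{3} \cdot 12 = -3 + 4 = 1$)
$T{\left(k \right)} = - 3 k$ ($T{\left(k \right)} = 1 \left(-1 - 2\right) k = 1 \left(-3\right) k = - 3 k$)
$m = - \frac{59}{8}$ ($m = - \frac{1}{2} + \frac{1}{8} \left(-55\right) = - \frac{1}{2} - \frac{55}{8} = - \frac{59}{8} \approx -7.375$)
$m T{\left(31 \right)} = - \frac{59 \left(\left(-3\right) 31\right)}{8} = \left(- \frac{59}{8}\right) \left(-93\right) = \frac{5487}{8}$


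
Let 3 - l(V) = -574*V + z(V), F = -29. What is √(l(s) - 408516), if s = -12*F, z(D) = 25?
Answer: I*√208786 ≈ 456.93*I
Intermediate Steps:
s = 348 (s = -12*(-29) = 348)
l(V) = -22 + 574*V (l(V) = 3 - (-574*V + 25) = 3 - (25 - 574*V) = 3 + (-25 + 574*V) = -22 + 574*V)
√(l(s) - 408516) = √((-22 + 574*348) - 408516) = √((-22 + 199752) - 408516) = √(199730 - 408516) = √(-208786) = I*√208786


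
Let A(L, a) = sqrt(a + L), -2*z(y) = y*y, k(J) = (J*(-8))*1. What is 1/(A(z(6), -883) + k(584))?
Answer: -4672/21828485 - I*sqrt(901)/21828485 ≈ -0.00021403 - 1.3751e-6*I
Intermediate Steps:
k(J) = -8*J (k(J) = -8*J*1 = -8*J)
z(y) = -y**2/2 (z(y) = -y*y/2 = -y**2/2)
A(L, a) = sqrt(L + a)
1/(A(z(6), -883) + k(584)) = 1/(sqrt(-1/2*6**2 - 883) - 8*584) = 1/(sqrt(-1/2*36 - 883) - 4672) = 1/(sqrt(-18 - 883) - 4672) = 1/(sqrt(-901) - 4672) = 1/(I*sqrt(901) - 4672) = 1/(-4672 + I*sqrt(901))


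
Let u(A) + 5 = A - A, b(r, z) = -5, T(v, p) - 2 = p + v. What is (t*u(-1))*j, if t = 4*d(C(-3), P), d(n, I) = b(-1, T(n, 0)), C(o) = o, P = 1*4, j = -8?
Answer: -800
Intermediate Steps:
P = 4
T(v, p) = 2 + p + v (T(v, p) = 2 + (p + v) = 2 + p + v)
u(A) = -5 (u(A) = -5 + (A - A) = -5 + 0 = -5)
d(n, I) = -5
t = -20 (t = 4*(-5) = -20)
(t*u(-1))*j = -20*(-5)*(-8) = 100*(-8) = -800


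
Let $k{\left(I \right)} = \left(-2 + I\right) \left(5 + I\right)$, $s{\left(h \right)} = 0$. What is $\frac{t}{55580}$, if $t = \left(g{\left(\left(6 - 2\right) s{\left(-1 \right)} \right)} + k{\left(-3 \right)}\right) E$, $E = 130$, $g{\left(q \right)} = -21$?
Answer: $- \frac{403}{5558} \approx -0.072508$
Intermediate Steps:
$t = -4030$ ($t = \left(-21 + \left(-10 + \left(-3\right)^{2} + 3 \left(-3\right)\right)\right) 130 = \left(-21 - 10\right) 130 = \left(-31\right) 130 = -4030$)
$\frac{t}{55580} = - \frac{4030}{55580} = \left(-4030\right) \frac{1}{55580} = - \frac{403}{5558}$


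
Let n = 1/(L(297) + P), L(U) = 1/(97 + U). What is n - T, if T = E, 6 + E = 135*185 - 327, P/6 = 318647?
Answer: -18562362944384/753281509 ≈ -24642.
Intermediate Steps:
P = 1911882 (P = 6*318647 = 1911882)
E = 24642 (E = -6 + (135*185 - 327) = -6 + (24975 - 327) = -6 + 24648 = 24642)
n = 394/753281509 (n = 1/(1/(97 + 297) + 1911882) = 1/(1/394 + 1911882) = 1/(753281509/394) = 394/753281509 ≈ 5.2304e-7)
T = 24642
n - T = 394/753281509 - 1*24642 = 394/753281509 - 24642 = -18562362944384/753281509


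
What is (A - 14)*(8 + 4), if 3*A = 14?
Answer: -112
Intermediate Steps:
A = 14/3 (A = (⅓)*14 = 14/3 ≈ 4.6667)
(A - 14)*(8 + 4) = (14/3 - 14)*(8 + 4) = -28/3*12 = -112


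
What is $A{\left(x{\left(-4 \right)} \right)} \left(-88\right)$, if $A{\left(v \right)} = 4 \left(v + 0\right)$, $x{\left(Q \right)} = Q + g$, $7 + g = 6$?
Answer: $1760$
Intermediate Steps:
$g = -1$ ($g = -7 + 6 = -1$)
$x{\left(Q \right)} = -1 + Q$ ($x{\left(Q \right)} = Q - 1 = -1 + Q$)
$A{\left(v \right)} = 4 v$
$A{\left(x{\left(-4 \right)} \right)} \left(-88\right) = 4 \left(-1 - 4\right) \left(-88\right) = 4 \left(-5\right) \left(-88\right) = \left(-20\right) \left(-88\right) = 1760$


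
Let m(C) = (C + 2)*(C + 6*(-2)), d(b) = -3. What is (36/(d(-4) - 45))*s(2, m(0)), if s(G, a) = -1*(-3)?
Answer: -9/4 ≈ -2.2500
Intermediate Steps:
m(C) = (-12 + C)*(2 + C) (m(C) = (2 + C)*(C - 12) = (2 + C)*(-12 + C) = (-12 + C)*(2 + C))
s(G, a) = 3
(36/(d(-4) - 45))*s(2, m(0)) = (36/(-3 - 45))*3 = (36/(-48))*3 = (36*(-1/48))*3 = -3/4*3 = -9/4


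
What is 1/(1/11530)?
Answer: 11530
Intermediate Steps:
1/(1/11530) = 11530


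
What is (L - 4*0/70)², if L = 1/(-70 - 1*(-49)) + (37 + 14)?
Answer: 1144900/441 ≈ 2596.1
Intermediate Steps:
L = 1070/21 (L = 1/(-70 + 49) + 51 = 1/(-21) + 51 = -1/21 + 51 = 1070/21 ≈ 50.952)
(L - 4*0/70)² = (1070/21 - 4*0/70)² = (1070/21 + 0*(1/70))² = (1070/21 + 0)² = (1070/21)² = 1144900/441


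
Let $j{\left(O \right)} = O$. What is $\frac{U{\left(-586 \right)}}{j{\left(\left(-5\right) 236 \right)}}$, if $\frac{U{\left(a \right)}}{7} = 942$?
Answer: $- \frac{3297}{590} \approx -5.5881$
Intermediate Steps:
$U{\left(a \right)} = 6594$ ($U{\left(a \right)} = 7 \cdot 942 = 6594$)
$\frac{U{\left(-586 \right)}}{j{\left(\left(-5\right) 236 \right)}} = \frac{6594}{\left(-5\right) 236} = \frac{6594}{-1180} = 6594 \left(- \frac{1}{1180}\right) = - \frac{3297}{590}$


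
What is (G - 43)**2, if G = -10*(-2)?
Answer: 529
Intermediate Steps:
G = 20
(G - 43)**2 = (20 - 43)**2 = (-23)**2 = 529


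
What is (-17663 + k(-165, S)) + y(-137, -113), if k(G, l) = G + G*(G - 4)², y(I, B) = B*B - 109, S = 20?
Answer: -4717733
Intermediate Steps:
y(I, B) = -109 + B² (y(I, B) = B² - 109 = -109 + B²)
k(G, l) = G + G*(-4 + G)²
(-17663 + k(-165, S)) + y(-137, -113) = (-17663 - 165*(1 + (-4 - 165)²)) + (-109 + (-113)²) = (-17663 - 165*(1 + (-169)²)) + (-109 + 12769) = (-17663 - 165*(1 + 28561)) + 12660 = (-17663 - 165*28562) + 12660 = (-17663 - 4712730) + 12660 = -4730393 + 12660 = -4717733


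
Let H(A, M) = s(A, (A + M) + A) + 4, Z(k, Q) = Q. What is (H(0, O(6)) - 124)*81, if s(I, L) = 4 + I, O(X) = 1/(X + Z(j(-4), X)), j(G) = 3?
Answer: -9396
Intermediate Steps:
O(X) = 1/(2*X) (O(X) = 1/(X + X) = 1/(2*X))
H(A, M) = 8 + A (H(A, M) = (4 + A) + 4 = 8 + A)
(H(0, O(6)) - 124)*81 = ((8 + 0) - 124)*81 = (8 - 124)*81 = -116*81 = -9396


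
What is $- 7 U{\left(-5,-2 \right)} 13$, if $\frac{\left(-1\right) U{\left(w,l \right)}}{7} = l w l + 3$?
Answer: $-10829$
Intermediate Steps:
$U{\left(w,l \right)} = -21 - 7 w l^{2}$ ($U{\left(w,l \right)} = - 7 \left(l w l + 3\right) = - 7 \left(w l^{2} + 3\right) = - 7 \left(3 + w l^{2}\right) = -21 - 7 w l^{2}$)
$- 7 U{\left(-5,-2 \right)} 13 = - 7 \left(-21 - - 35 \left(-2\right)^{2}\right) 13 = - 7 \left(-21 - \left(-35\right) 4\right) 13 = - 7 \left(-21 + 140\right) 13 = \left(-7\right) 119 \cdot 13 = \left(-833\right) 13 = -10829$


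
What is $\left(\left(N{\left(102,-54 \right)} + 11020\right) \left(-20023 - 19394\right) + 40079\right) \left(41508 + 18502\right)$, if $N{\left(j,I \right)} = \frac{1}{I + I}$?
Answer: $- \frac{469159867991285}{18} \approx -2.6064 \cdot 10^{13}$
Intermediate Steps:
$N{\left(j,I \right)} = \frac{1}{2 I}$
$\left(\left(N{\left(102,-54 \right)} + 11020\right) \left(-20023 - 19394\right) + 40079\right) \left(41508 + 18502\right) = \left(\left(\frac{1}{2 \left(-54\right)} + 11020\right) \left(-20023 - 19394\right) + 40079\right) \left(41508 + 18502\right) = \left(\left(\frac{1}{2} \left(- \frac{1}{54}\right) + 11020\right) \left(-20023 - 19394\right) + 40079\right) 60010 = \left(\left(- \frac{1}{108} + 11020\right) \left(-39417\right) + 40079\right) 60010 = \left(\frac{1190159}{108} \left(-39417\right) + 40079\right) 60010 = \left(- \frac{15637499101}{36} + 40079\right) 60010 = \left(- \frac{15636056257}{36}\right) 60010 = - \frac{469159867991285}{18}$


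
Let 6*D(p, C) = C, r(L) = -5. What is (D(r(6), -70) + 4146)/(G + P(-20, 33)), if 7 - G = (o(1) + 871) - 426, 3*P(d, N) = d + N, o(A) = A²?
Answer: -12403/1304 ≈ -9.5115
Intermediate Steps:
D(p, C) = C/6
P(d, N) = N/3 + d/3 (P(d, N) = (d + N)/3 = (N + d)/3 = N/3 + d/3)
G = -439 (G = 7 - ((1² + 871) - 426) = 7 - ((1 + 871) - 426) = 7 - (872 - 426) = 7 - 1*446 = 7 - 446 = -439)
(D(r(6), -70) + 4146)/(G + P(-20, 33)) = ((⅙)*(-70) + 4146)/(-439 + ((⅓)*33 + (⅓)*(-20))) = (-35/3 + 4146)/(-439 + (11 - 20/3)) = 12403/(3*(-439 + 13/3)) = 12403/(3*(-1304/3)) = (12403/3)*(-3/1304) = -12403/1304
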